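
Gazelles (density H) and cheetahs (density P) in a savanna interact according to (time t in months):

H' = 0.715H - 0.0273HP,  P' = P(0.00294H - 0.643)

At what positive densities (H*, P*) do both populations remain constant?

Set dP/dt = 0 with P > 0: 0.00294H - 0.643 = 0, so H* = 0.643/0.00294 = 219.
Set dH/dt = 0 with H > 0: 0.715 - 0.0273P = 0, so P* = 0.715/0.0273 = 26.2.

H* ≈ 219, P* ≈ 26.2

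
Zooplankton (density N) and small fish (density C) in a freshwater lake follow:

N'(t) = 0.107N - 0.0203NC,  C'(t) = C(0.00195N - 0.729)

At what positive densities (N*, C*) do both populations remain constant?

N* ≈ 374, C* ≈ 5.27

Set dC/dt = 0 with C > 0: 0.00195N - 0.729 = 0, so N* = 0.729/0.00195 = 374.
Set dN/dt = 0 with N > 0: 0.107 - 0.0203C = 0, so C* = 0.107/0.0203 = 5.27.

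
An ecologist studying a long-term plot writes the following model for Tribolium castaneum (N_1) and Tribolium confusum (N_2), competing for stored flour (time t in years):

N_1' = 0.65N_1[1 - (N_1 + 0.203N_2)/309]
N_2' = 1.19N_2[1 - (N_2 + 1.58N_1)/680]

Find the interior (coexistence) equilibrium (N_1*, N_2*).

N_1* ≈ 252, N_2* ≈ 282

Setting both brackets to zero gives the nullclines N_1 + 0.203N_2 = 309 and 1.58N_1 + N_2 = 680.
Substituting N_2 = 680 - 1.58N_1 into the first: N_1(1 - 0.203·1.58) = 309 - 0.203·680.
So N_1* = 171/0.679 = 252, and then N_2* = 680 - 1.58·252 = 282.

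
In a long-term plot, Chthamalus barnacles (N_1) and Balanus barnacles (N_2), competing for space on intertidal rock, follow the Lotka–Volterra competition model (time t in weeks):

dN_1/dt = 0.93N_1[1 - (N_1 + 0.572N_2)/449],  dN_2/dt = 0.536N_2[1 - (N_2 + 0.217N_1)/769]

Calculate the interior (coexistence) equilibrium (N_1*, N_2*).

Setting both brackets to zero gives the nullclines N_1 + 0.572N_2 = 449 and 0.217N_1 + N_2 = 769.
Substituting N_2 = 769 - 0.217N_1 into the first: N_1(1 - 0.572·0.217) = 449 - 0.572·769.
So N_1* = 9.13/0.876 = 10.4, and then N_2* = 769 - 0.217·10.4 = 767.

N_1* ≈ 10.4, N_2* ≈ 767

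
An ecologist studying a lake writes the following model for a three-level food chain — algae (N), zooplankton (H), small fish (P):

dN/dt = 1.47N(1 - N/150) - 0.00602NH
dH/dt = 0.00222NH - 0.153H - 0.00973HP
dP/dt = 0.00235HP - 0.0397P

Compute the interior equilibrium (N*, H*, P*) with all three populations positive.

From dP/dt = 0: 0.00235H* = 0.0397, so H* = 16.9.
From dN/dt = 0: 1.47(1 - N*/150) = 0.00602·16.9, giving N* = 150·(1 - 0.0692) = 140.
From dH/dt = 0: 0.00222·140 - 0.153 = 0.00973P*, so P* = 0.157/0.00973 = 16.1.

N* ≈ 140, H* ≈ 16.9, P* ≈ 16.1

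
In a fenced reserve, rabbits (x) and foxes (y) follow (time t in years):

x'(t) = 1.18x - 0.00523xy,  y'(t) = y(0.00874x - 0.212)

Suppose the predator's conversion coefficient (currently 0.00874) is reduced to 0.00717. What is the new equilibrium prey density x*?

At the interior fixed point, setting dy/dt = 0 with y > 0 fixes x* = (predator death rate)/(xy coefficient) — independent of the other coefficients.
With the change, x* = 0.212/0.00717 = 29.6; it rises from 24.3.

x* ≈ 29.6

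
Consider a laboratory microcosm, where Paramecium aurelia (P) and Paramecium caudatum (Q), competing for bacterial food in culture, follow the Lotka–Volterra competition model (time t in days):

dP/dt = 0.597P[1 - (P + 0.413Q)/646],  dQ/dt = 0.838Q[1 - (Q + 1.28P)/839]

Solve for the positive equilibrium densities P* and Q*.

Setting both brackets to zero gives the nullclines P + 0.413Q = 646 and 1.28P + Q = 839.
Substituting Q = 839 - 1.28P into the first: P(1 - 0.413·1.28) = 646 - 0.413·839.
So P* = 299/0.471 = 635, and then Q* = 839 - 1.28·635 = 25.7.

P* ≈ 635, Q* ≈ 25.7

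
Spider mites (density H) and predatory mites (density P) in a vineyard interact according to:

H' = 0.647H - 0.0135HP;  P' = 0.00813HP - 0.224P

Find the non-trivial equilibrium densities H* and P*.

Set dP/dt = 0 with P > 0: 0.00813H - 0.224 = 0, so H* = 0.224/0.00813 = 27.6.
Set dH/dt = 0 with H > 0: 0.647 - 0.0135P = 0, so P* = 0.647/0.0135 = 47.9.

H* ≈ 27.6, P* ≈ 47.9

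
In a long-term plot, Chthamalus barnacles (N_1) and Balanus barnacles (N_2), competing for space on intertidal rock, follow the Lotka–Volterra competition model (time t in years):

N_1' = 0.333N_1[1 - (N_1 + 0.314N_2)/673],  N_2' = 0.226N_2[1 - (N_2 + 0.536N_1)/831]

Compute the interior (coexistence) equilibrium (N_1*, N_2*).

Setting both brackets to zero gives the nullclines N_1 + 0.314N_2 = 673 and 0.536N_1 + N_2 = 831.
Substituting N_2 = 831 - 0.536N_1 into the first: N_1(1 - 0.314·0.536) = 673 - 0.314·831.
So N_1* = 412/0.832 = 495, and then N_2* = 831 - 0.536·495 = 565.

N_1* ≈ 495, N_2* ≈ 565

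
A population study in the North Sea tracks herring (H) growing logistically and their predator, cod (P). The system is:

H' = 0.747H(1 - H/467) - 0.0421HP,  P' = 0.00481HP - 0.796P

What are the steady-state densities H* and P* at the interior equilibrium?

From dP/dt = 0 with P > 0: 0.00481H* = 0.796, so H* = 165.
Substitute into dH/dt = 0: 0.747(1 - 165/467) = 0.0421P*.
The bracket is 0.646, giving P* = 0.482/0.0421 = 11.5.

H* ≈ 165, P* ≈ 11.5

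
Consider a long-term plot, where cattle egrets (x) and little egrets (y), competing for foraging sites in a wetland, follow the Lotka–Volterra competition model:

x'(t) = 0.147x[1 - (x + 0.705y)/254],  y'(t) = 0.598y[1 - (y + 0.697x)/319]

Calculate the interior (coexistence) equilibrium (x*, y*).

x* ≈ 57.2, y* ≈ 279

Setting both brackets to zero gives the nullclines x + 0.705y = 254 and 0.697x + y = 319.
Substituting y = 319 - 0.697x into the first: x(1 - 0.705·0.697) = 254 - 0.705·319.
So x* = 29.1/0.509 = 57.2, and then y* = 319 - 0.697·57.2 = 279.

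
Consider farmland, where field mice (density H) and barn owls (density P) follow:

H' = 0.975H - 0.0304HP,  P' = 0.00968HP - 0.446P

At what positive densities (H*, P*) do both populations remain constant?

H* ≈ 46.1, P* ≈ 32.1

Set dP/dt = 0 with P > 0: 0.00968H - 0.446 = 0, so H* = 0.446/0.00968 = 46.1.
Set dH/dt = 0 with H > 0: 0.975 - 0.0304P = 0, so P* = 0.975/0.0304 = 32.1.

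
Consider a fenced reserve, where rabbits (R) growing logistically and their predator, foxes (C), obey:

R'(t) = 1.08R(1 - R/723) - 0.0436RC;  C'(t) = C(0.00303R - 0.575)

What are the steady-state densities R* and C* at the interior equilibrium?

From dC/dt = 0 with C > 0: 0.00303R* = 0.575, so R* = 190.
Substitute into dR/dt = 0: 1.08(1 - 190/723) = 0.0436C*.
The bracket is 0.738, giving C* = 0.797/0.0436 = 18.3.

R* ≈ 190, C* ≈ 18.3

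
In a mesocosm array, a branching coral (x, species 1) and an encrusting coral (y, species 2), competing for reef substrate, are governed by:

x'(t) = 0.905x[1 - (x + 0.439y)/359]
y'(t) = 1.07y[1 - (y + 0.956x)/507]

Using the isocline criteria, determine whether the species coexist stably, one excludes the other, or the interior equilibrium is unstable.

stable coexistence

Compare the nullcline intercepts: K1/α12 = 359/0.439 = 818 > K2 = 507; K2/α21 = 507/0.956 = 530 > K1 = 359.
Since both inequalities hold, each species can invade when rare, so the interior equilibrium is stable.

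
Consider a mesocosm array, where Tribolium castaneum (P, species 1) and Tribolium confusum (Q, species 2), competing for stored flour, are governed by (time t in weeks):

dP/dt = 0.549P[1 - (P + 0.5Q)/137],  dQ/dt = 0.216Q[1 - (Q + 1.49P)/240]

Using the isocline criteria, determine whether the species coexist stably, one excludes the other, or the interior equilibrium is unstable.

stable coexistence

Compare the nullcline intercepts: K1/α12 = 137/0.5 = 274 > K2 = 240; K2/α21 = 240/1.49 = 161 > K1 = 137.
Since both inequalities hold, each species can invade when rare, so the interior equilibrium is stable.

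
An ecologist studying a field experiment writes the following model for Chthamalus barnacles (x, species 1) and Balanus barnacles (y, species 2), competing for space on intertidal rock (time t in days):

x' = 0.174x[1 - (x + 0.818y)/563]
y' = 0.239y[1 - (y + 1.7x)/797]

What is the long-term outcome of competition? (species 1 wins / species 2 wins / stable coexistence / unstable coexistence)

Compare the nullcline intercepts: K1/α12 = 563/0.818 = 688 < K2 = 797; K2/α21 = 797/1.7 = 469 < K1 = 563.
Since both are reversed, neither can invade when rare; the interior point is a saddle.

unstable coexistence (outcome depends on initial conditions)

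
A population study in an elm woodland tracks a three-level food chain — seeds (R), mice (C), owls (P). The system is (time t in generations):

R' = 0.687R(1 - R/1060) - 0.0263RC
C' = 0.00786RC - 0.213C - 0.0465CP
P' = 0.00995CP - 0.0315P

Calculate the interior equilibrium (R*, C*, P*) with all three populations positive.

From dP/dt = 0: 0.00995C* = 0.0315, so C* = 3.17.
From dR/dt = 0: 0.687(1 - R*/1060) = 0.0263·3.17, giving R* = 1060·(1 - 0.121) = 932.
From dC/dt = 0: 0.00786·932 - 0.213 = 0.0465P*, so P* = 7.11/0.0465 = 153.

R* ≈ 932, C* ≈ 3.17, P* ≈ 153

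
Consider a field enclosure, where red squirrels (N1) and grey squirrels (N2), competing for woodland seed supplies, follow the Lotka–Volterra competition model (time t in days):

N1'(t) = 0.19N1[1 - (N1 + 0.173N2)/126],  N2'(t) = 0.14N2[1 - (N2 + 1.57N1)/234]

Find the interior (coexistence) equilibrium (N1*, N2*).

Setting both brackets to zero gives the nullclines N1 + 0.173N2 = 126 and 1.57N1 + N2 = 234.
Substituting N2 = 234 - 1.57N1 into the first: N1(1 - 0.173·1.57) = 126 - 0.173·234.
So N1* = 85.5/0.728 = 117, and then N2* = 234 - 1.57·117 = 49.7.

N1* ≈ 117, N2* ≈ 49.7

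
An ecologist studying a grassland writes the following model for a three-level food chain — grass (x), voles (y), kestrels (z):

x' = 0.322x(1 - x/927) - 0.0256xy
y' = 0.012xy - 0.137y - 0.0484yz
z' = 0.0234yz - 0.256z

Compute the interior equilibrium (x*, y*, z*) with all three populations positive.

From dz/dt = 0: 0.0234y* = 0.256, so y* = 10.9.
From dx/dt = 0: 0.322(1 - x*/927) = 0.0256·10.9, giving x* = 927·(1 - 0.87) = 121.
From dy/dt = 0: 0.012·121 - 0.137 = 0.0484z*, so z* = 1.31/0.0484 = 27.1.

x* ≈ 121, y* ≈ 10.9, z* ≈ 27.1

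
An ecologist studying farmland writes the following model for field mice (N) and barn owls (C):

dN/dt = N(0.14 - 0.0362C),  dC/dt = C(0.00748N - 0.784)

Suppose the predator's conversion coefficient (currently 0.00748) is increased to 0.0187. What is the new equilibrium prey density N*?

At the interior fixed point, setting dC/dt = 0 with C > 0 fixes N* = (predator death rate)/(NC coefficient) — independent of the other coefficients.
With the change, N* = 0.784/0.0187 = 41.9; it falls from 105.

N* ≈ 41.9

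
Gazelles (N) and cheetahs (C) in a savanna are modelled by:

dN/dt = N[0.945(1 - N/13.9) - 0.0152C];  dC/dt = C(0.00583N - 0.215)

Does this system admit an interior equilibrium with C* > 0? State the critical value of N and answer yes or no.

The predator equation gives dC/dt > 0 only when N > 0.215/0.00583 = 36.9.
Without the predator, N → K = 13.9. Since 13.9 < 36.9, the predator cannot invade.

Threshold N = 36.9; K < 36.9, so no, the predator goes extinct.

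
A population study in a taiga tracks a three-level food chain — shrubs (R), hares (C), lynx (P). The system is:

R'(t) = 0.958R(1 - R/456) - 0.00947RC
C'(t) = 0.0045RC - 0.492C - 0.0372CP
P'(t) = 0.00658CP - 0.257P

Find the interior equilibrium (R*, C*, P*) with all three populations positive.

R* ≈ 280, C* ≈ 39.1, P* ≈ 20.6

From dP/dt = 0: 0.00658C* = 0.257, so C* = 39.1.
From dR/dt = 0: 0.958(1 - R*/456) = 0.00947·39.1, giving R* = 456·(1 - 0.386) = 280.
From dC/dt = 0: 0.0045·280 - 0.492 = 0.0372P*, so P* = 0.768/0.0372 = 20.6.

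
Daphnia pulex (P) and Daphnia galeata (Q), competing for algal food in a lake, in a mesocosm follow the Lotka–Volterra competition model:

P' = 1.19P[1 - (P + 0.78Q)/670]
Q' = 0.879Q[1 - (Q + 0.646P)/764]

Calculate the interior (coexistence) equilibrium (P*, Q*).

P* ≈ 149, Q* ≈ 668

Setting both brackets to zero gives the nullclines P + 0.78Q = 670 and 0.646P + Q = 764.
Substituting Q = 764 - 0.646P into the first: P(1 - 0.78·0.646) = 670 - 0.78·764.
So P* = 74.1/0.496 = 149, and then Q* = 764 - 0.646·149 = 668.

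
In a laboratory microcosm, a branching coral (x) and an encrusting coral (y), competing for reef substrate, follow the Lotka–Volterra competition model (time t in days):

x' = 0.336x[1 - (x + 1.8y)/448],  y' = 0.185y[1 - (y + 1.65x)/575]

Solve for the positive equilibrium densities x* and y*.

x* ≈ 298, y* ≈ 83.4

Setting both brackets to zero gives the nullclines x + 1.8y = 448 and 1.65x + y = 575.
Substituting y = 575 - 1.65x into the first: x(1 - 1.8·1.65) = 448 - 1.8·575.
So x* = -587/-1.97 = 298, and then y* = 575 - 1.65·298 = 83.4.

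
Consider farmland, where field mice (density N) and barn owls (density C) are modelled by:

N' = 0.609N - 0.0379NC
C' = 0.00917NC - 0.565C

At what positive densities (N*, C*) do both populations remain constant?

N* ≈ 61.6, C* ≈ 16.1

Set dC/dt = 0 with C > 0: 0.00917N - 0.565 = 0, so N* = 0.565/0.00917 = 61.6.
Set dN/dt = 0 with N > 0: 0.609 - 0.0379C = 0, so C* = 0.609/0.0379 = 16.1.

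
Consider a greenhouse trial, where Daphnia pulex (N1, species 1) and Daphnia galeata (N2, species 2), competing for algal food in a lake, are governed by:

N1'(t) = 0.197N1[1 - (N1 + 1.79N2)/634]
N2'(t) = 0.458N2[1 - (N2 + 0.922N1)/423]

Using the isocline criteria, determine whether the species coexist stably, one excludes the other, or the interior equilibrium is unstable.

Compare the nullcline intercepts: K1/α12 = 634/1.79 = 354 < K2 = 423; K2/α21 = 423/0.922 = 459 < K1 = 634.
Since both are reversed, neither can invade when rare; the interior point is a saddle.

unstable coexistence (outcome depends on initial conditions)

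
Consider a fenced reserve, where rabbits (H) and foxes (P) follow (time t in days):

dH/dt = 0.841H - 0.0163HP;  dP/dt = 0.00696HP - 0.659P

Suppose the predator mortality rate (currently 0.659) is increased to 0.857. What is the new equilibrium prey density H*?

H* ≈ 123

At the interior fixed point, setting dP/dt = 0 with P > 0 fixes H* = (predator death rate)/(HP coefficient) — independent of the other coefficients.
With the change, H* = 0.857/0.00696 = 123; it rises from 94.7.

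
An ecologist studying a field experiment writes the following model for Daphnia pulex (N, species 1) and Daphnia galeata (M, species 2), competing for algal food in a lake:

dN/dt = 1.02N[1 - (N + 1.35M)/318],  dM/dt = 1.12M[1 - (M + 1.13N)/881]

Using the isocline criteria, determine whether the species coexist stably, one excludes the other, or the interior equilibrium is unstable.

species 2 excludes species 1

Compare the nullcline intercepts: K1/α12 = 318/1.35 = 236 < K2 = 881; K2/α21 = 881/1.13 = 780 > K1 = 318.
Since the inequalities point opposite ways, species 2 can invade but species 1 cannot.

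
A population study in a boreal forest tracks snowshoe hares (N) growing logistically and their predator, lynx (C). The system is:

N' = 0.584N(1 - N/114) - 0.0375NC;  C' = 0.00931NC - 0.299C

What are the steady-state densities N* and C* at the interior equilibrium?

N* ≈ 32.1, C* ≈ 11.2

From dC/dt = 0 with C > 0: 0.00931N* = 0.299, so N* = 32.1.
Substitute into dN/dt = 0: 0.584(1 - 32.1/114) = 0.0375C*.
The bracket is 0.718, giving C* = 0.419/0.0375 = 11.2.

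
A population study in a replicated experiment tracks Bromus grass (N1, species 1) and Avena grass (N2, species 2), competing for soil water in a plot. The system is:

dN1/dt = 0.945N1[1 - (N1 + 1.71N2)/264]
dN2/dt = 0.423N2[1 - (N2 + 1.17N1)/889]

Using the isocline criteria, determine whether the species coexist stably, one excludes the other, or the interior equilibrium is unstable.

species 2 excludes species 1

Compare the nullcline intercepts: K1/α12 = 264/1.71 = 154 < K2 = 889; K2/α21 = 889/1.17 = 760 > K1 = 264.
Since the inequalities point opposite ways, species 2 can invade but species 1 cannot.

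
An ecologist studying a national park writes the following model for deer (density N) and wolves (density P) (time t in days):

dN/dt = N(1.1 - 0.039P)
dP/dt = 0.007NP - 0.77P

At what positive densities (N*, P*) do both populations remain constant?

N* ≈ 110, P* ≈ 28.2

Set dP/dt = 0 with P > 0: 0.007N - 0.77 = 0, so N* = 0.77/0.007 = 110.
Set dN/dt = 0 with N > 0: 1.1 - 0.039P = 0, so P* = 1.1/0.039 = 28.2.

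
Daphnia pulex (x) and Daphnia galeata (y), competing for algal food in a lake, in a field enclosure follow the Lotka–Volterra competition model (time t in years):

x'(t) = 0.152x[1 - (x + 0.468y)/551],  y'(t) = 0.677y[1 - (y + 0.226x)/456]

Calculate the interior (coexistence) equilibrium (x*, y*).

Setting both brackets to zero gives the nullclines x + 0.468y = 551 and 0.226x + y = 456.
Substituting y = 456 - 0.226x into the first: x(1 - 0.468·0.226) = 551 - 0.468·456.
So x* = 338/0.894 = 378, and then y* = 456 - 0.226·378 = 371.

x* ≈ 378, y* ≈ 371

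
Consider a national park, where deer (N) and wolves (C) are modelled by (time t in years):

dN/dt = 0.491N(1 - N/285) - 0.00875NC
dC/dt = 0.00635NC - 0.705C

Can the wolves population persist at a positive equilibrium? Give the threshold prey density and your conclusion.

The predator equation gives dC/dt > 0 only when N > 0.705/0.00635 = 111.
Without the predator, N → K = 285. Since 285 > 111, the predator can invade and persist.

Threshold N = 111; K > 111, so yes, the predator persists.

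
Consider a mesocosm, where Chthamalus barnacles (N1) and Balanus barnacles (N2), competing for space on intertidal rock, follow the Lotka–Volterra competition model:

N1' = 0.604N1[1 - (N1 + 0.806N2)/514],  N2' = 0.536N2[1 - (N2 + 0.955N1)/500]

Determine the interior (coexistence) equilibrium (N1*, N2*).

N1* ≈ 482, N2* ≈ 39.6

Setting both brackets to zero gives the nullclines N1 + 0.806N2 = 514 and 0.955N1 + N2 = 500.
Substituting N2 = 500 - 0.955N1 into the first: N1(1 - 0.806·0.955) = 514 - 0.806·500.
So N1* = 111/0.23 = 482, and then N2* = 500 - 0.955·482 = 39.6.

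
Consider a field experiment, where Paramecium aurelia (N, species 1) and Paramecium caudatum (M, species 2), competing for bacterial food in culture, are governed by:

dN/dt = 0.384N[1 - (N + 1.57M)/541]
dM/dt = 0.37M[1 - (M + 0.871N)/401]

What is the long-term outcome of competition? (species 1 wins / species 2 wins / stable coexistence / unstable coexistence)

Compare the nullcline intercepts: K1/α12 = 541/1.57 = 345 < K2 = 401; K2/α21 = 401/0.871 = 460 < K1 = 541.
Since both are reversed, neither can invade when rare; the interior point is a saddle.

unstable coexistence (outcome depends on initial conditions)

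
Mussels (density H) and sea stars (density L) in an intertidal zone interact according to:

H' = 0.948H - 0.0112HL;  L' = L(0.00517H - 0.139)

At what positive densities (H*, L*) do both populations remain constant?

Set dL/dt = 0 with L > 0: 0.00517H - 0.139 = 0, so H* = 0.139/0.00517 = 26.9.
Set dH/dt = 0 with H > 0: 0.948 - 0.0112L = 0, so L* = 0.948/0.0112 = 84.6.

H* ≈ 26.9, L* ≈ 84.6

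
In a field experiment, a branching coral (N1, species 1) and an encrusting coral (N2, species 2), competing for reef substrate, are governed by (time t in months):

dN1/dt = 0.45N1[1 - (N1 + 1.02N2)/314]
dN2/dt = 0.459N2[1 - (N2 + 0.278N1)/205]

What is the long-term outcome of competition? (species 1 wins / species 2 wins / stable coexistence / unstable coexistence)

Compare the nullcline intercepts: K1/α12 = 314/1.02 = 308 > K2 = 205; K2/α21 = 205/0.278 = 737 > K1 = 314.
Since both inequalities hold, each species can invade when rare, so the interior equilibrium is stable.

stable coexistence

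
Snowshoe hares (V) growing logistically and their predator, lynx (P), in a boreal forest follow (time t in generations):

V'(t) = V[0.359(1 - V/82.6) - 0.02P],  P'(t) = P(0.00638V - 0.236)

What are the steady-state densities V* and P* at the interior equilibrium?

From dP/dt = 0 with P > 0: 0.00638V* = 0.236, so V* = 37.
Substitute into dV/dt = 0: 0.359(1 - 37/82.6) = 0.02P*.
The bracket is 0.552, giving P* = 0.198/0.02 = 9.91.

V* ≈ 37, P* ≈ 9.91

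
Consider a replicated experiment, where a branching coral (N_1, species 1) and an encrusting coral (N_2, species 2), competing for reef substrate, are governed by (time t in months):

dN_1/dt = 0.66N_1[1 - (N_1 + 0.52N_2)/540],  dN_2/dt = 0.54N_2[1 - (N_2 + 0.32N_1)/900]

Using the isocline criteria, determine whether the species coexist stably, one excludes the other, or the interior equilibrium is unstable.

Compare the nullcline intercepts: K1/α12 = 540/0.52 = 1040 > K2 = 900; K2/α21 = 900/0.32 = 2810 > K1 = 540.
Since both inequalities hold, each species can invade when rare, so the interior equilibrium is stable.

stable coexistence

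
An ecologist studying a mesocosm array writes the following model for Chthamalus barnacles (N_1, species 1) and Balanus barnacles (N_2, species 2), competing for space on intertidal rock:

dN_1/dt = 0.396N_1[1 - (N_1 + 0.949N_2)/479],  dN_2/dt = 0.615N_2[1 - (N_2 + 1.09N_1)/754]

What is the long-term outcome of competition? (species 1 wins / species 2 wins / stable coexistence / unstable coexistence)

species 2 excludes species 1

Compare the nullcline intercepts: K1/α12 = 479/0.949 = 505 < K2 = 754; K2/α21 = 754/1.09 = 692 > K1 = 479.
Since the inequalities point opposite ways, species 2 can invade but species 1 cannot.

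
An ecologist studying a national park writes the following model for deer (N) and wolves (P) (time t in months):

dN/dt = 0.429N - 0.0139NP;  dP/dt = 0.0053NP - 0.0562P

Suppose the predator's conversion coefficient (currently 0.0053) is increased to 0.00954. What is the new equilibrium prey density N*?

N* ≈ 5.89

At the interior fixed point, setting dP/dt = 0 with P > 0 fixes N* = (predator death rate)/(NP coefficient) — independent of the other coefficients.
With the change, N* = 0.0562/0.00954 = 5.89; it falls from 10.6.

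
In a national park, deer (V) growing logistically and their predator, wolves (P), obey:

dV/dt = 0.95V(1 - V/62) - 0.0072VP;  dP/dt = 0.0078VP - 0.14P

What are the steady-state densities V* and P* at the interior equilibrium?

V* ≈ 17.9, P* ≈ 93.7

From dP/dt = 0 with P > 0: 0.0078V* = 0.14, so V* = 17.9.
Substitute into dV/dt = 0: 0.95(1 - 17.9/62) = 0.0072P*.
The bracket is 0.711, giving P* = 0.675/0.0072 = 93.7.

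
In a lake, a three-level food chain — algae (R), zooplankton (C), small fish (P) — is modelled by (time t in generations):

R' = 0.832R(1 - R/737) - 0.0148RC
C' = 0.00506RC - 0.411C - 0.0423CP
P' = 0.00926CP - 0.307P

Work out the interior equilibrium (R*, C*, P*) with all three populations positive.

From dP/dt = 0: 0.00926C* = 0.307, so C* = 33.2.
From dR/dt = 0: 0.832(1 - R*/737) = 0.0148·33.2, giving R* = 737·(1 - 0.59) = 302.
From dC/dt = 0: 0.00506·302 - 0.411 = 0.0423P*, so P* = 1.12/0.0423 = 26.5.

R* ≈ 302, C* ≈ 33.2, P* ≈ 26.5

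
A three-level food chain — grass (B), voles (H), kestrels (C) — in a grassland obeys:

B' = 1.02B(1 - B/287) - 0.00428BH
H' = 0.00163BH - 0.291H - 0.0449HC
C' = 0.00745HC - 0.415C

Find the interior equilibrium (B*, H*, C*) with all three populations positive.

B* ≈ 220, H* ≈ 55.7, C* ≈ 1.5

From dC/dt = 0: 0.00745H* = 0.415, so H* = 55.7.
From dB/dt = 0: 1.02(1 - B*/287) = 0.00428·55.7, giving B* = 287·(1 - 0.234) = 220.
From dH/dt = 0: 0.00163·220 - 0.291 = 0.0449C*, so C* = 0.0675/0.0449 = 1.5.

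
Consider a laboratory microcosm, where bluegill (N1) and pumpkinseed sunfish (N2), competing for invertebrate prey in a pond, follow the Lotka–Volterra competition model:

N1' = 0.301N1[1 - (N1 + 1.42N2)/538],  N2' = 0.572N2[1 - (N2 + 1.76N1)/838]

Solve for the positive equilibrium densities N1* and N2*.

Setting both brackets to zero gives the nullclines N1 + 1.42N2 = 538 and 1.76N1 + N2 = 838.
Substituting N2 = 838 - 1.76N1 into the first: N1(1 - 1.42·1.76) = 538 - 1.42·838.
So N1* = -652/-1.5 = 435, and then N2* = 838 - 1.76·435 = 72.6.

N1* ≈ 435, N2* ≈ 72.6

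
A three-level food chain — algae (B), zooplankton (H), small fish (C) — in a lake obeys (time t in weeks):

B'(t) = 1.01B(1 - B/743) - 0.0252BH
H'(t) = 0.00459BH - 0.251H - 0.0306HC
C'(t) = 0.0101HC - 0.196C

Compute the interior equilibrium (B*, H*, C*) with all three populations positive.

B* ≈ 383, H* ≈ 19.4, C* ≈ 49.3

From dC/dt = 0: 0.0101H* = 0.196, so H* = 19.4.
From dB/dt = 0: 1.01(1 - B*/743) = 0.0252·19.4, giving B* = 743·(1 - 0.484) = 383.
From dH/dt = 0: 0.00459·383 - 0.251 = 0.0306C*, so C* = 1.51/0.0306 = 49.3.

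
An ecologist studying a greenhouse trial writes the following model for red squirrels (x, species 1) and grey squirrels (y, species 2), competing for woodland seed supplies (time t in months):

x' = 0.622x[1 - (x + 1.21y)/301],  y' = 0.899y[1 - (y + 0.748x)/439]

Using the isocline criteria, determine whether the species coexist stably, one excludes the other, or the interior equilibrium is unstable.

species 2 excludes species 1

Compare the nullcline intercepts: K1/α12 = 301/1.21 = 249 < K2 = 439; K2/α21 = 439/0.748 = 587 > K1 = 301.
Since the inequalities point opposite ways, species 2 can invade but species 1 cannot.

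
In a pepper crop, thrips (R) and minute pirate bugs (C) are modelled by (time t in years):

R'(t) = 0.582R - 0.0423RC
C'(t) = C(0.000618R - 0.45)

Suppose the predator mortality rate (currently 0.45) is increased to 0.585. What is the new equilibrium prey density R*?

At the interior fixed point, setting dC/dt = 0 with C > 0 fixes R* = (predator death rate)/(RC coefficient) — independent of the other coefficients.
With the change, R* = 0.585/0.000618 = 947; it rises from 728.

R* ≈ 947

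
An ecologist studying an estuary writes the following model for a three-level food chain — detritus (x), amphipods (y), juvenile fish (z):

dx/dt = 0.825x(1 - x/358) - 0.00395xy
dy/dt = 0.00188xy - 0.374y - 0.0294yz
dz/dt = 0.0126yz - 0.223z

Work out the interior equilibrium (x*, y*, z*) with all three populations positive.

x* ≈ 328, y* ≈ 17.7, z* ≈ 8.23

From dz/dt = 0: 0.0126y* = 0.223, so y* = 17.7.
From dx/dt = 0: 0.825(1 - x*/358) = 0.00395·17.7, giving x* = 358·(1 - 0.0847) = 328.
From dy/dt = 0: 0.00188·328 - 0.374 = 0.0294z*, so z* = 0.242/0.0294 = 8.23.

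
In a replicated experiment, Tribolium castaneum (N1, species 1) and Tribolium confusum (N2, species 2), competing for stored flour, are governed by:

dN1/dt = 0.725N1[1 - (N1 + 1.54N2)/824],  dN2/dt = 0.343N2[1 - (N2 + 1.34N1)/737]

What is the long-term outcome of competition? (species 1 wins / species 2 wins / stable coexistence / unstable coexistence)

unstable coexistence (outcome depends on initial conditions)

Compare the nullcline intercepts: K1/α12 = 824/1.54 = 535 < K2 = 737; K2/α21 = 737/1.34 = 550 < K1 = 824.
Since both are reversed, neither can invade when rare; the interior point is a saddle.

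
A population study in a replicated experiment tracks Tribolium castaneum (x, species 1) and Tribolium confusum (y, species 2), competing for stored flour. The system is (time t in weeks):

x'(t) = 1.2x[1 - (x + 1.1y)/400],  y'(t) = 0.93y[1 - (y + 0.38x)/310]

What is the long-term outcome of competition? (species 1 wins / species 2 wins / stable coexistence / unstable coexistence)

stable coexistence

Compare the nullcline intercepts: K1/α12 = 400/1.1 = 364 > K2 = 310; K2/α21 = 310/0.38 = 816 > K1 = 400.
Since both inequalities hold, each species can invade when rare, so the interior equilibrium is stable.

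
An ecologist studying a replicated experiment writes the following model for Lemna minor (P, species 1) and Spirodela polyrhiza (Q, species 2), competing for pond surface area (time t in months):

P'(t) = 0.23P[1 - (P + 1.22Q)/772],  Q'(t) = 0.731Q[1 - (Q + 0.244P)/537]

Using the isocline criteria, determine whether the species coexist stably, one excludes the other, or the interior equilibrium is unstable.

Compare the nullcline intercepts: K1/α12 = 772/1.22 = 633 > K2 = 537; K2/α21 = 537/0.244 = 2200 > K1 = 772.
Since both inequalities hold, each species can invade when rare, so the interior equilibrium is stable.

stable coexistence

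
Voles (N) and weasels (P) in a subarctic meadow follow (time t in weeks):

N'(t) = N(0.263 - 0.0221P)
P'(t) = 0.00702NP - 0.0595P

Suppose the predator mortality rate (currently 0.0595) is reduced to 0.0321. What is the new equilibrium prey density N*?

N* ≈ 4.57

At the interior fixed point, setting dP/dt = 0 with P > 0 fixes N* = (predator death rate)/(NP coefficient) — independent of the other coefficients.
With the change, N* = 0.0321/0.00702 = 4.57; it falls from 8.48.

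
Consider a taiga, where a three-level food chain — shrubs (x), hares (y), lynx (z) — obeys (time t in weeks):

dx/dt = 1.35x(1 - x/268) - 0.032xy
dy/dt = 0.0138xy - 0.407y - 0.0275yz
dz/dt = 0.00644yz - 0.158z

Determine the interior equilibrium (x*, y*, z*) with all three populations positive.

From dz/dt = 0: 0.00644y* = 0.158, so y* = 24.5.
From dx/dt = 0: 1.35(1 - x*/268) = 0.032·24.5, giving x* = 268·(1 - 0.582) = 112.
From dy/dt = 0: 0.0138·112 - 0.407 = 0.0275z*, so z* = 1.14/0.0275 = 41.5.

x* ≈ 112, y* ≈ 24.5, z* ≈ 41.5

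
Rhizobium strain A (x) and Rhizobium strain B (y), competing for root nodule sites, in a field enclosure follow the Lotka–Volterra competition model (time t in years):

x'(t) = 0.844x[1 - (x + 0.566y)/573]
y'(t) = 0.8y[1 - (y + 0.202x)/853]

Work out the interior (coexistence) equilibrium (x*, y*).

x* ≈ 102, y* ≈ 832

Setting both brackets to zero gives the nullclines x + 0.566y = 573 and 0.202x + y = 853.
Substituting y = 853 - 0.202x into the first: x(1 - 0.566·0.202) = 573 - 0.566·853.
So x* = 90.2/0.886 = 102, and then y* = 853 - 0.202·102 = 832.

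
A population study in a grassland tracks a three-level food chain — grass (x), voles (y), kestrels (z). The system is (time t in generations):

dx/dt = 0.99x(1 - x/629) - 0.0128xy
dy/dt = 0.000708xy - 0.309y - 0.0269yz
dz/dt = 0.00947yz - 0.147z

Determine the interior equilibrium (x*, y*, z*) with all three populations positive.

x* ≈ 503, y* ≈ 15.5, z* ≈ 1.75

From dz/dt = 0: 0.00947y* = 0.147, so y* = 15.5.
From dx/dt = 0: 0.99(1 - x*/629) = 0.0128·15.5, giving x* = 629·(1 - 0.201) = 503.
From dy/dt = 0: 0.000708·503 - 0.309 = 0.0269z*, so z* = 0.047/0.0269 = 1.75.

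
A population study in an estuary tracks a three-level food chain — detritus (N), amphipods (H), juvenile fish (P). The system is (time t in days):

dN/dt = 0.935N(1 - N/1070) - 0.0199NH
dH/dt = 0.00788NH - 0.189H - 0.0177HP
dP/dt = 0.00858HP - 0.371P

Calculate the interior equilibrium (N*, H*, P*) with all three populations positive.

From dP/dt = 0: 0.00858H* = 0.371, so H* = 43.2.
From dN/dt = 0: 0.935(1 - N*/1070) = 0.0199·43.2, giving N* = 1070·(1 - 0.92) = 85.3.
From dH/dt = 0: 0.00788·85.3 - 0.189 = 0.0177P*, so P* = 0.483/0.0177 = 27.3.

N* ≈ 85.3, H* ≈ 43.2, P* ≈ 27.3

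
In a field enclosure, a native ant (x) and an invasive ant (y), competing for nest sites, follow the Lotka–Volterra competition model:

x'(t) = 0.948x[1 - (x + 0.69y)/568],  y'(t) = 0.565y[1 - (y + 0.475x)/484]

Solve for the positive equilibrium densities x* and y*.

Setting both brackets to zero gives the nullclines x + 0.69y = 568 and 0.475x + y = 484.
Substituting y = 484 - 0.475x into the first: x(1 - 0.69·0.475) = 568 - 0.69·484.
So x* = 234/0.672 = 348, and then y* = 484 - 0.475·348 = 319.

x* ≈ 348, y* ≈ 319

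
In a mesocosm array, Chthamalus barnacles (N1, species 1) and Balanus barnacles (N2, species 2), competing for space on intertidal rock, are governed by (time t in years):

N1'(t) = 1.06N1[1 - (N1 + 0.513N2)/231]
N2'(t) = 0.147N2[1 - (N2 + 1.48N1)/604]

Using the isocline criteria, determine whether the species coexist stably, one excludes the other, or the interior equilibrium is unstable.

species 2 excludes species 1

Compare the nullcline intercepts: K1/α12 = 231/0.513 = 450 < K2 = 604; K2/α21 = 604/1.48 = 408 > K1 = 231.
Since the inequalities point opposite ways, species 2 can invade but species 1 cannot.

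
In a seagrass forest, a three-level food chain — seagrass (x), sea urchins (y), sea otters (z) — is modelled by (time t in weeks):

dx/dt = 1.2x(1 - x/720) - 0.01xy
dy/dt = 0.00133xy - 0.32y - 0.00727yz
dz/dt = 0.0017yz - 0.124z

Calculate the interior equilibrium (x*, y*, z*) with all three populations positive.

From dz/dt = 0: 0.0017y* = 0.124, so y* = 72.9.
From dx/dt = 0: 1.2(1 - x*/720) = 0.01·72.9, giving x* = 720·(1 - 0.608) = 282.
From dy/dt = 0: 0.00133·282 - 0.32 = 0.00727z*, so z* = 0.0555/0.00727 = 7.64.

x* ≈ 282, y* ≈ 72.9, z* ≈ 7.64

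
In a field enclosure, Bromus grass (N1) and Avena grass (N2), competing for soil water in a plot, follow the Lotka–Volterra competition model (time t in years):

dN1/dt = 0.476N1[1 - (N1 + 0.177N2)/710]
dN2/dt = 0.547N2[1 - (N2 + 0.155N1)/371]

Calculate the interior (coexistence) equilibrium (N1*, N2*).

Setting both brackets to zero gives the nullclines N1 + 0.177N2 = 710 and 0.155N1 + N2 = 371.
Substituting N2 = 371 - 0.155N1 into the first: N1(1 - 0.177·0.155) = 710 - 0.177·371.
So N1* = 644/0.973 = 663, and then N2* = 371 - 0.155·663 = 268.

N1* ≈ 663, N2* ≈ 268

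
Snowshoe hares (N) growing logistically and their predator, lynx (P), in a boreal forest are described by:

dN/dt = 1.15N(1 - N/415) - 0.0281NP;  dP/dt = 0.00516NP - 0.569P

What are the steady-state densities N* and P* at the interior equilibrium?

N* ≈ 110, P* ≈ 30.1

From dP/dt = 0 with P > 0: 0.00516N* = 0.569, so N* = 110.
Substitute into dN/dt = 0: 1.15(1 - 110/415) = 0.0281P*.
The bracket is 0.734, giving P* = 0.844/0.0281 = 30.1.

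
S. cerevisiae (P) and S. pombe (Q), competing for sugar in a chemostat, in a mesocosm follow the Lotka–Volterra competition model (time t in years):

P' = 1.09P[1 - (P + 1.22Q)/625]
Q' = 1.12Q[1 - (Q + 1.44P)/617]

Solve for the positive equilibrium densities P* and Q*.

P* ≈ 169, Q* ≈ 374

Setting both brackets to zero gives the nullclines P + 1.22Q = 625 and 1.44P + Q = 617.
Substituting Q = 617 - 1.44P into the first: P(1 - 1.22·1.44) = 625 - 1.22·617.
So P* = -128/-0.757 = 169, and then Q* = 617 - 1.44·169 = 374.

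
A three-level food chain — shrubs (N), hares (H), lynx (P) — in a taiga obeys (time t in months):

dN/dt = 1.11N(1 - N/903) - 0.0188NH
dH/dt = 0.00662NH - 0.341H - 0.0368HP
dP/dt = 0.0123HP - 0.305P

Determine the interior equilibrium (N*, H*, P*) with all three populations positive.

N* ≈ 524, H* ≈ 24.8, P* ≈ 85

From dP/dt = 0: 0.0123H* = 0.305, so H* = 24.8.
From dN/dt = 0: 1.11(1 - N*/903) = 0.0188·24.8, giving N* = 903·(1 - 0.42) = 524.
From dH/dt = 0: 0.00662·524 - 0.341 = 0.0368P*, so P* = 3.13/0.0368 = 85.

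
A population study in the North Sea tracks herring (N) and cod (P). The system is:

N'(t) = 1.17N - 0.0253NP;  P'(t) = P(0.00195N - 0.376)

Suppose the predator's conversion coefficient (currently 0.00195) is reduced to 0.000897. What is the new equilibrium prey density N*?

N* ≈ 419

At the interior fixed point, setting dP/dt = 0 with P > 0 fixes N* = (predator death rate)/(NP coefficient) — independent of the other coefficients.
With the change, N* = 0.376/0.000897 = 419; it rises from 193.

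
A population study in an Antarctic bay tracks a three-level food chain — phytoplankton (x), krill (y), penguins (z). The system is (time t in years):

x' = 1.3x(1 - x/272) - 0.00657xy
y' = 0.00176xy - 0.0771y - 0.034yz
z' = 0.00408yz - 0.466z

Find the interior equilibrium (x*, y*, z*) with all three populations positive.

From dz/dt = 0: 0.00408y* = 0.466, so y* = 114.
From dx/dt = 0: 1.3(1 - x*/272) = 0.00657·114, giving x* = 272·(1 - 0.577) = 115.
From dy/dt = 0: 0.00176·115 - 0.0771 = 0.034z*, so z* = 0.125/0.034 = 3.68.

x* ≈ 115, y* ≈ 114, z* ≈ 3.68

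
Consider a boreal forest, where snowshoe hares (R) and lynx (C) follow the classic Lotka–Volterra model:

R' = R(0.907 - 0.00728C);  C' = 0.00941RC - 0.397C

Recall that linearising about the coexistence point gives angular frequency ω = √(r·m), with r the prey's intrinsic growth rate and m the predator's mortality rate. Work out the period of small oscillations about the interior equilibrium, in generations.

Here r = 0.907 and m = 0.397, so r·m = 0.36.
ω = √0.36 = 0.6 per generation, hence T = 2π/ω ≈ 10.5 generations.

T ≈ 10.5 generations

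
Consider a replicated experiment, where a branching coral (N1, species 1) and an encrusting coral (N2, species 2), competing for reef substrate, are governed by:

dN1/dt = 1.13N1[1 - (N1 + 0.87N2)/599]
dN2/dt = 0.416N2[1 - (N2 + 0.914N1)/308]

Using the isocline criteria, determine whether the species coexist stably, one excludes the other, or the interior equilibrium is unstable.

species 1 excludes species 2

Compare the nullcline intercepts: K1/α12 = 599/0.87 = 689 > K2 = 308; K2/α21 = 308/0.914 = 337 < K1 = 599.
Since the inequalities point opposite ways, species 1 can invade but species 2 cannot.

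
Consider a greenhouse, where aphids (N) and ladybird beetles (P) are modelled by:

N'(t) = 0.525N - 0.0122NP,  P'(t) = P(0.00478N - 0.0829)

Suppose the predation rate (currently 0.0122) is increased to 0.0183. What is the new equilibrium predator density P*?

At the interior fixed point, setting dN/dt = 0 with N > 0 fixes P* = (prey growth rate)/(NP coefficient) — independent of the other coefficients.
With the change, P* = 0.525/0.0183 = 28.7; it falls from 43.

P* ≈ 28.7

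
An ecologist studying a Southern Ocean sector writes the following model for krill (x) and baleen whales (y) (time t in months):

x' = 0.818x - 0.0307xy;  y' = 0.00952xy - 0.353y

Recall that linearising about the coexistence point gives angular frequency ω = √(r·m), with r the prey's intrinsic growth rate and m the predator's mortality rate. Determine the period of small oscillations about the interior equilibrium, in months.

T ≈ 11.7 months

Here r = 0.818 and m = 0.353, so r·m = 0.289.
ω = √0.289 = 0.537 per month, hence T = 2π/ω ≈ 11.7 months.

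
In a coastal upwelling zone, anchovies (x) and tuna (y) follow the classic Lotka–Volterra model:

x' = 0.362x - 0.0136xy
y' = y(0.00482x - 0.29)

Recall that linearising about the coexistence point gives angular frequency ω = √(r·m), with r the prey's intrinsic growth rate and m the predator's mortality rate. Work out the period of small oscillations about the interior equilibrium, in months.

T ≈ 19.4 months

Here r = 0.362 and m = 0.29, so r·m = 0.105.
ω = √0.105 = 0.324 per month, hence T = 2π/ω ≈ 19.4 months.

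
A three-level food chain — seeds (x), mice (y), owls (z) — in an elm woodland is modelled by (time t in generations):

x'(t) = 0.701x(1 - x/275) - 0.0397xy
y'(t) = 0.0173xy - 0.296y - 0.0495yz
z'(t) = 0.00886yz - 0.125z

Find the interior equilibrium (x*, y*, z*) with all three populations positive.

From dz/dt = 0: 0.00886y* = 0.125, so y* = 14.1.
From dx/dt = 0: 0.701(1 - x*/275) = 0.0397·14.1, giving x* = 275·(1 - 0.799) = 55.3.
From dy/dt = 0: 0.0173·55.3 - 0.296 = 0.0495z*, so z* = 0.66/0.0495 = 13.3.

x* ≈ 55.3, y* ≈ 14.1, z* ≈ 13.3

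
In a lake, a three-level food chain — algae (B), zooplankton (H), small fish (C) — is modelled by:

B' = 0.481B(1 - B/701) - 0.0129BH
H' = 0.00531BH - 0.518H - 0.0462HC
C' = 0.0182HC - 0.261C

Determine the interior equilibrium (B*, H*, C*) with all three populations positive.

B* ≈ 431, H* ≈ 14.3, C* ≈ 38.4

From dC/dt = 0: 0.0182H* = 0.261, so H* = 14.3.
From dB/dt = 0: 0.481(1 - B*/701) = 0.0129·14.3, giving B* = 701·(1 - 0.385) = 431.
From dH/dt = 0: 0.00531·431 - 0.518 = 0.0462C*, so C* = 1.77/0.0462 = 38.4.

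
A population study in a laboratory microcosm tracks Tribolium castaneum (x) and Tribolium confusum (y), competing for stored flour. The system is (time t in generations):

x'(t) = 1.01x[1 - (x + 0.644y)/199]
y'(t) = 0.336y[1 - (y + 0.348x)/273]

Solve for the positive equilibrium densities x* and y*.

x* ≈ 29.9, y* ≈ 263

Setting both brackets to zero gives the nullclines x + 0.644y = 199 and 0.348x + y = 273.
Substituting y = 273 - 0.348x into the first: x(1 - 0.644·0.348) = 199 - 0.644·273.
So x* = 23.2/0.776 = 29.9, and then y* = 273 - 0.348·29.9 = 263.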